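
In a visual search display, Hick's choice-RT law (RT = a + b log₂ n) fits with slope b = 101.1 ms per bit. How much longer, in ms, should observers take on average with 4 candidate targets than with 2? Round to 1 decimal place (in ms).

The intercept a cancels: ΔRT = b·(log₂ n₂ − log₂ n₁) = b·log₂(n₂/n₁).
log₂(4) − log₂(2) = log₂(4/2) = log₂(2) = 1.
ΔRT = 101.1 × 1.0000 = 101.100 ms.

101.1 ms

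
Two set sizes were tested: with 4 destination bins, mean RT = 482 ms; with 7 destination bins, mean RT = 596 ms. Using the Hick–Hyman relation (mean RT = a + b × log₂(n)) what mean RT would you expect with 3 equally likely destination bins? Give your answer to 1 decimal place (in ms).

423.4 ms

Fit slope and intercept:
  b = (596 − 482) / (log₂ 7 − log₂ 4) = 114 / (2.8074 − 2) = 141.202 ms/bit
  a = 482 − 141.202 × 2 = 199.596 ms
Then RT(3) = 199.596 + 141.202 × log₂ 3 = 199.596 + 141.202 × 1.5850 ≈ 423.396 ms.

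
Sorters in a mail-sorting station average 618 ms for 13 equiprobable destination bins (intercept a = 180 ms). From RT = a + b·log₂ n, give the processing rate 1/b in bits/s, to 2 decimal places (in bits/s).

Choice component = 618 − 180 = 438 ms over log₂(13) = 3.7004 bits.
b = 438 / 3.7004 = 118.364 ms/bit, so 1/b = 8.448 bits/s.

8.45 bits/s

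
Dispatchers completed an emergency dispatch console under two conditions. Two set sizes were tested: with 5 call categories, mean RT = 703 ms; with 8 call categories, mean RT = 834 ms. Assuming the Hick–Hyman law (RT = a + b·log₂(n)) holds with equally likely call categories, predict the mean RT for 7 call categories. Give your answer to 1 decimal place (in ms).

796.8 ms

With log₂ n on the abscissa the relation is linear; from the two conditions:
  b = (834 − 703) / (log₂ 8 − log₂ 5) = 131 / (3 − 2.3219) = 193.195 ms/bit
  a = 703 − 193.195 × 2.3219 = 254.415 ms
Then RT(7) = 254.415 + 193.195 × log₂ 7 = 254.415 + 193.195 × 2.8074 ≈ 796.782 ms.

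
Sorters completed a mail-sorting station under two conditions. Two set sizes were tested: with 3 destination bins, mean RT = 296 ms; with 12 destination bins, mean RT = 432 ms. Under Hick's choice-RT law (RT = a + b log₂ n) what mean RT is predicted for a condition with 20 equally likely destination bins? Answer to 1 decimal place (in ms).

482.1 ms

Fit slope and intercept:
  b = (432 − 296) / (log₂ 12 − log₂ 3) = 136 / (3.5850 − 1.5850) = 68.000 ms/bit
  a = 296 − 68.000 × 1.5850 = 188.223 ms
Then RT(20) = 188.223 + 68.000 × log₂ 20 = 188.223 + 68.000 × 4.3219 ≈ 482.114 ms.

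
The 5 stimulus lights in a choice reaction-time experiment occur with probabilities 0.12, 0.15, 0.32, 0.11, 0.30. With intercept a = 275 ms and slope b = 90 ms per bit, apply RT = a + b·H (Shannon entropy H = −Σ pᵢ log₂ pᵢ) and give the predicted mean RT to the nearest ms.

471 ms

H = 0.12·log₂(1/0.12) + 0.15·log₂(1/0.15) + 0.32·log₂(1/0.32) + 0.11·log₂(1/0.11) + 0.30·log₂(1/0.30) = 2.1750 bits.
RT = 275 + 90 × 2.1750 = 470.75 ms.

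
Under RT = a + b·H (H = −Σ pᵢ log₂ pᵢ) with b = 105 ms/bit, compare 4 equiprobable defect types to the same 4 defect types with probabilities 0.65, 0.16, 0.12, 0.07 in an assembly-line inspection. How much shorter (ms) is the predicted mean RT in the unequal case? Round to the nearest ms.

The RT saving is b·ΔH. Equiprobable H₀ = log₂(4) = 2.0000 bits; with the given probabilities H = 1.4626 bits.
b·(H₀ − H) = 105 × (2.0000 − 1.4626) = 56.43 ms.

56 ms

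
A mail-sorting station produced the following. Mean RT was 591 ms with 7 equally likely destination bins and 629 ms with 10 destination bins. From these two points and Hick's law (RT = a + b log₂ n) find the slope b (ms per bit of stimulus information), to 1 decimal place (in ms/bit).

73.8 ms/bit

b = (RT₂ − RT₁)/(log₂ n₂ − log₂ n₁) = (629 − 591)/(3.3219 − 2.8074) = 73.848 ms/bit.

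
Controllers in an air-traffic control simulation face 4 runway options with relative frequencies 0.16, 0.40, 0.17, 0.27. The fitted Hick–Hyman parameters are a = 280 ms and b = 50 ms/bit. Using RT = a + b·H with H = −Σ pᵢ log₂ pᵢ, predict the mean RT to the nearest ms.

375 ms

Entropy contributions −pᵢ log₂ pᵢ: 0.4230, 0.5288, 0.4346, 0.5100; sum H = 1.8964 bits.
RT = a + bH = 280 + 50·1.8964 = 374.82 ms.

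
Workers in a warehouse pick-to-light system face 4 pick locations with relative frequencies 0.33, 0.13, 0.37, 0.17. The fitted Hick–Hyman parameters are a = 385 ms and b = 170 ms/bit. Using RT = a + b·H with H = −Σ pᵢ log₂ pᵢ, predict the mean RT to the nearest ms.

704 ms

H = 0.33·log₂(1/0.33) + 0.13·log₂(1/0.13) + 0.37·log₂(1/0.37) + 0.17·log₂(1/0.17) = 1.8758 bits.
RT = 385 + 170 × 1.8758 = 703.88 ms.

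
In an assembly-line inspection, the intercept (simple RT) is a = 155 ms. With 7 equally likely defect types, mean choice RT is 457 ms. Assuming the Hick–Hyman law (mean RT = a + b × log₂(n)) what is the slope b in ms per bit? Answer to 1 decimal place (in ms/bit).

107.6 ms/bit

b = (457 − 155) / log₂(7) = 302 / 2.8074 = 107.575 ms/bit.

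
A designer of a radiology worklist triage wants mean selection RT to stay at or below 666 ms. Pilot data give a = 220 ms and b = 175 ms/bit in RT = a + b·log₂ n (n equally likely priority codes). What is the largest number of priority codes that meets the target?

175·log₂ n ≤ 666 − 220 = 446, giving log₂ n ≤ 2.5486 and n ≤ 5.851. The largest whole number is 5.

5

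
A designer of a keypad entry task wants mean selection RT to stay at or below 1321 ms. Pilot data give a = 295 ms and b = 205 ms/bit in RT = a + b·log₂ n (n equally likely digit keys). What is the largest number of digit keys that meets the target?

32

205·log₂ n ≤ 1321 − 295 = 1026, giving log₂ n ≤ 5.0049 and n ≤ 32.108. The largest whole number is 32.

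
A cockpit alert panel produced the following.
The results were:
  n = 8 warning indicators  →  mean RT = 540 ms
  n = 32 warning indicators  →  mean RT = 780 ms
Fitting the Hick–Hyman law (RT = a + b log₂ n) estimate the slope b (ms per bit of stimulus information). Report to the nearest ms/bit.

Slope: b = (780 − 540) / (log₂ 32 − log₂ 8) = 240/2.0000 = 120 ms/bit.

120 ms/bit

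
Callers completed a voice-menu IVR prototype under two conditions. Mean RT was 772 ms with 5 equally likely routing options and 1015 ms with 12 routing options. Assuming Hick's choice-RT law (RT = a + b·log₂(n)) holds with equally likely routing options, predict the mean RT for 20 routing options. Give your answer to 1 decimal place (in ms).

1156.8 ms

With log₂ n on the abscissa the relation is linear; from the two conditions:
  b = (1015 − 772) / (log₂ 12 − log₂ 5) = 243 / (3.5850 − 2.3219) = 192.394 ms/bit
  a = 772 − 192.394 × 2.3219 = 325.275 ms
Then RT(20) = 325.275 + 192.394 × log₂ 20 = 325.275 + 192.394 × 4.3219 ≈ 1156.788 ms.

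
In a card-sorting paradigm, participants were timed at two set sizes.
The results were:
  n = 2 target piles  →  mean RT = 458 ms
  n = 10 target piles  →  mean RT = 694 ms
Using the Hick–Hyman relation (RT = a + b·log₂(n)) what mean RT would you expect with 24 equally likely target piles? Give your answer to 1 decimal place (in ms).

With log₂ n on the abscissa the relation is linear; from the two conditions:
  b = (694 − 458) / (log₂ 10 − log₂ 2) = 236 / (3.3219 − 1) = 101.640 ms/bit
  a = 458 − 101.640 × 1 = 356.360 ms
Then RT(24) = 356.360 + 101.640 × log₂ 24 = 356.360 + 101.640 × 4.5850 ≈ 822.374 ms.

822.4 ms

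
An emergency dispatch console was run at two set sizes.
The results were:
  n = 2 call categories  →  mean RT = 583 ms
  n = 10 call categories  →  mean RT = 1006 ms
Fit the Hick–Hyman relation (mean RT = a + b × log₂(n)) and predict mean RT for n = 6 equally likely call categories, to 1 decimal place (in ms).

871.7 ms

With log₂ n on the abscissa the relation is linear; from the two conditions:
  b = (1006 − 583) / (log₂ 10 − log₂ 2) = 423 / (3.3219 − 1) = 182.176 ms/bit
  a = 583 − 182.176 × 1 = 400.824 ms
Then RT(6) = 400.824 + 182.176 × log₂ 6 = 400.824 + 182.176 × 2.5850 ≈ 871.742 ms.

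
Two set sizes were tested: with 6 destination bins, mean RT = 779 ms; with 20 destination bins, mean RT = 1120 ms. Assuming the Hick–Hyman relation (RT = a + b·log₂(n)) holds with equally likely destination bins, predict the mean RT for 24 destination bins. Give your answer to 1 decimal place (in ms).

Fit slope and intercept:
  b = (1120 − 779) / (log₂ 20 − log₂ 6) = 341 / (4.3219 − 2.5850) = 196.319 ms/bit
  a = 779 − 196.319 × 2.5850 = 271.522 ms
Then RT(24) = 271.522 + 196.319 × log₂ 24 = 271.522 + 196.319 × 4.5850 ≈ 1171.639 ms.

1171.6 ms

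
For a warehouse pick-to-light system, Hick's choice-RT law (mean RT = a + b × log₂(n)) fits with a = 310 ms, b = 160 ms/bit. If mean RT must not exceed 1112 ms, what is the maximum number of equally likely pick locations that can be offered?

Set 310 + 160·log₂ n ≤ 1112 → log₂ n ≤ (1112 − 310)/160 = 5.0125.
So n ≤ 2^5.0125 = 32.278; the largest integer n is 32.

32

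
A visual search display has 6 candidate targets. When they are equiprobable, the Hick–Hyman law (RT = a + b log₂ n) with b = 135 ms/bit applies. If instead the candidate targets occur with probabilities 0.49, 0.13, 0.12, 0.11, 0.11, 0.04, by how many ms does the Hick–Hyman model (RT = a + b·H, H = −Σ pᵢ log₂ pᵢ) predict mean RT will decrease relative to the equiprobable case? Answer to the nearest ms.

Equiprobable entropy H₀ = log₂ 6 = 2.5850 bits.
Skewed entropy H = −Σ pᵢ log₂ pᵢ = 2.1403 bits.
ΔRT = b·(H₀ − H) = 135 × 0.4446 = 60.03 ms.

60 ms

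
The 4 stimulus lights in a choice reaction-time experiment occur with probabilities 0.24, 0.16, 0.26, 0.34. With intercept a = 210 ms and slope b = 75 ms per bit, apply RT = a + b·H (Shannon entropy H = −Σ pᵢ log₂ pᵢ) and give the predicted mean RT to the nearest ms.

356 ms

Entropy contributions −pᵢ log₂ pᵢ: 0.4941, 0.4230, 0.5053, 0.5292; sum H = 1.9516 bits.
RT = a + bH = 210 + 75·1.9516 = 356.37 ms.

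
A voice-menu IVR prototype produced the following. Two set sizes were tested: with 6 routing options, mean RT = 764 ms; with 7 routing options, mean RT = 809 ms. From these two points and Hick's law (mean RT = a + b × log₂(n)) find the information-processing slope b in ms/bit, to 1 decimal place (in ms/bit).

202.3 ms/bit

The slope on a log₂ axis is (809 − 764) / (2.8074 − 2.5850) = 202.345 ms/bit.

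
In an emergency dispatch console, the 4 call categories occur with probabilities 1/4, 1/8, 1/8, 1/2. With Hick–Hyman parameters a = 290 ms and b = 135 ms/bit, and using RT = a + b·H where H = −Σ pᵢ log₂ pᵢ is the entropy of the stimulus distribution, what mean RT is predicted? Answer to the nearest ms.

Each term −pᵢ log₂ pᵢ: 0.25·2 + 0.125·3 + 0.125·3 + 0.5·1; summed, H = 1.750 bits.
Mean RT = a + bH = 290 + 135·1.750 = 526.25 ms.

526 ms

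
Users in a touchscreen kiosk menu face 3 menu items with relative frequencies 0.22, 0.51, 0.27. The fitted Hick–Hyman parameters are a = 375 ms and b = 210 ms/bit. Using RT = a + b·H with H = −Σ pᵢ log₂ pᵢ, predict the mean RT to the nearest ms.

Entropy contributions −pᵢ log₂ pᵢ: 0.4806, 0.4954, 0.5100; sum H = 1.4860 bits.
RT = a + bH = 375 + 210·1.4860 = 687.07 ms.

687 ms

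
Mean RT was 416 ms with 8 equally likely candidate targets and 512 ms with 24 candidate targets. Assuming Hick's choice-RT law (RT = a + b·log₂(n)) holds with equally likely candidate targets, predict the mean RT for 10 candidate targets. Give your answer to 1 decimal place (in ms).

435.5 ms

Fit slope and intercept:
  b = (512 − 416) / (log₂ 24 − log₂ 8) = 96 / (4.5850 − 3) = 60.569 ms/bit
  a = 416 − 60.569 × 3 = 234.292 ms
Then RT(10) = 234.292 + 60.569 × log₂ 10 = 234.292 + 60.569 × 3.3219 ≈ 435.499 ms.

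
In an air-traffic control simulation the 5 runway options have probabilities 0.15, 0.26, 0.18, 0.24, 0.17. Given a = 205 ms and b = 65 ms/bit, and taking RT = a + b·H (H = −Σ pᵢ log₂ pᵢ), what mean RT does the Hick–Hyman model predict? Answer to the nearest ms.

354 ms

Entropy contributions −pᵢ log₂ pᵢ: 0.4105, 0.5053, 0.4453, 0.4941, 0.4346; sum H = 2.2899 bits.
RT = a + bH = 205 + 65·2.2899 = 353.84 ms.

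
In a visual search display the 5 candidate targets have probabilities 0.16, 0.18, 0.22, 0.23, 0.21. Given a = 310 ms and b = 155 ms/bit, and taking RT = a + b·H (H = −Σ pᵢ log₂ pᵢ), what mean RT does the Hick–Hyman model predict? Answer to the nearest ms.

668 ms

H = 0.16·log₂(1/0.16) + 0.18·log₂(1/0.18) + 0.22·log₂(1/0.22) + 0.23·log₂(1/0.23) + 0.21·log₂(1/0.21) = 2.3094 bits.
RT = 310 + 155 × 2.3094 = 667.96 ms.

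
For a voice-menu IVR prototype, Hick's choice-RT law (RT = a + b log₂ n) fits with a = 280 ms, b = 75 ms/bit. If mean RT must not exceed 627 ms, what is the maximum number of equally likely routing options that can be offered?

24

Set 280 + 75·log₂ n ≤ 627 → log₂ n ≤ (627 − 280)/75 = 4.6267.
So n ≤ 2^4.6267 = 24.704; the largest integer n is 24.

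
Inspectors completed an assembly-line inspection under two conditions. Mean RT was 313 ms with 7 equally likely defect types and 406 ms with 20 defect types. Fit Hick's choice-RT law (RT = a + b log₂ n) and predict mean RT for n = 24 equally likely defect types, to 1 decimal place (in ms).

Solve the two-equation system in a and b:
  b = (406 − 313) / (log₂ 20 − log₂ 7) = 93 / (4.3219 − 2.8074) = 61.403 ms/bit
  a = 313 − 61.403 × 2.8074 = 140.619 ms
Then RT(24) = 140.619 + 61.403 × log₂ 24 = 140.619 + 61.403 × 4.5850 ≈ 422.151 ms.

422.2 ms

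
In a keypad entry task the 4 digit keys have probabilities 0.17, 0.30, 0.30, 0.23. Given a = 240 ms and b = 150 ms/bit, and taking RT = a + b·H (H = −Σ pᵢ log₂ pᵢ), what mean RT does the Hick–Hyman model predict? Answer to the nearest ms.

Entropy contributions −pᵢ log₂ pᵢ: 0.4346, 0.5211, 0.5211, 0.4877; sum H = 1.9644 bits.
RT = a + bH = 240 + 150·1.9644 = 534.67 ms.

535 ms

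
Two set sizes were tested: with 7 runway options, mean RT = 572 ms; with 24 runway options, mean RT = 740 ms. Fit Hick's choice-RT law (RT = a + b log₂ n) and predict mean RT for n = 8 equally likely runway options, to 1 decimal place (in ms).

Solve the two-equation system in a and b:
  b = (740 − 572) / (log₂ 24 − log₂ 7) = 168 / (4.5850 − 2.8074) = 94.509 ms/bit
  a = 572 − 94.509 × 2.8074 = 306.680 ms
Then RT(8) = 306.680 + 94.509 × log₂ 8 = 306.680 + 94.509 × 3 ≈ 590.207 ms.

590.2 ms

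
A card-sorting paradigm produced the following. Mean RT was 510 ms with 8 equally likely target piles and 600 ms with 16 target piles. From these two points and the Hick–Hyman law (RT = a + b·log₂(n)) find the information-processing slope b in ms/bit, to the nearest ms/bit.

The slope on a log₂ axis is (600 − 510) / (4 − 3) = 90 ms/bit.

90 ms/bit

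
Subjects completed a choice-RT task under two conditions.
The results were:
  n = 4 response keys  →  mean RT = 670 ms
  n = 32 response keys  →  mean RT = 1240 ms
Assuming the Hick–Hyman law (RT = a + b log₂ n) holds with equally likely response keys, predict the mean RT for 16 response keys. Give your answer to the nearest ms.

RT is linear in log₂ n, so two points fix the line:
  b = (1240 − 670) / (log₂ 32 − log₂ 4) = 570 / (5 − 2) = 190 ms/bit
  a = 670 − 190 × 2 = 290 ms
Then RT(16) = 290 + 190 × log₂ 16 = 290 + 190 × 4 ≈ 1050.000 ms.

1050 ms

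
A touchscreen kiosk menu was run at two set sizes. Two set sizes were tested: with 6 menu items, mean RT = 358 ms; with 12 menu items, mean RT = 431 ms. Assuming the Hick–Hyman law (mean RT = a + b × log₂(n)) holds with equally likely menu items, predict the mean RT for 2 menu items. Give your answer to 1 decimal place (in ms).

With log₂ n on the abscissa the relation is linear; from the two conditions:
  b = (431 − 358) / (log₂ 12 − log₂ 6) = 73 / (3.5850 − 2.5850) = 73.000 ms/bit
  a = 358 − 73.000 × 2.5850 = 169.298 ms
Then RT(2) = 169.298 + 73.000 × log₂ 2 = 169.298 + 73.000 × 1 ≈ 242.298 ms.

242.3 ms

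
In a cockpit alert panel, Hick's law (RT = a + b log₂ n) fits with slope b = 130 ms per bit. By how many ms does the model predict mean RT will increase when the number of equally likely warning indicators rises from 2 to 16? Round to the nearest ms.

390 ms

ΔRT = (a + b log₂ n₂) − (a + b log₂ n₁) = b·(log₂ n₂ − log₂ n₁).
log₂(16) − log₂(2) = log₂(16/2) = log₂(8) = 3.
ΔRT = 130 × 3.0000 = 390.000 ms.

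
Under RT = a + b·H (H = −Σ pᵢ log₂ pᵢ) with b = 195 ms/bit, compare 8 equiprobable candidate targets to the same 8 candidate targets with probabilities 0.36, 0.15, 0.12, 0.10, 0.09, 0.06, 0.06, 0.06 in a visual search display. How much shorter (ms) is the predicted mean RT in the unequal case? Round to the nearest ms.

62 ms

Equiprobable entropy H₀ = log₂ 8 = 3.0000 bits.
Skewed entropy H = −Σ pᵢ log₂ pᵢ = 2.6837 bits.
ΔRT = b·(H₀ − H) = 195 × 0.3163 = 61.68 ms.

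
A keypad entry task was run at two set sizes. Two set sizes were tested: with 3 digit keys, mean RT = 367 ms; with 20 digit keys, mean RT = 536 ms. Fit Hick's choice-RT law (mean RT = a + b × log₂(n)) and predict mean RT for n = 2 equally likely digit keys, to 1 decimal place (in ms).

Solve the two-equation system in a and b:
  b = (536 − 367) / (log₂ 20 − log₂ 3) = 169 / (4.3219 − 1.5850) = 61.747 ms/bit
  a = 367 − 61.747 × 1.5850 = 269.133 ms
Then RT(2) = 269.133 + 61.747 × log₂ 2 = 269.133 + 61.747 × 1 ≈ 330.880 ms.

330.9 ms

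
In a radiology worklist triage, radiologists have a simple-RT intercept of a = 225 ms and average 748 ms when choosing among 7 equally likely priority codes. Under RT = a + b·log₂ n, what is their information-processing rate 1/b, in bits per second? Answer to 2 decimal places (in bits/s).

b = (748 − 225)/log₂ 7 = 523/2.8074 = 186.296 ms per bit = 0.18630 s/bit; the reciprocal is 5.368 bits/s.

5.37 bits/s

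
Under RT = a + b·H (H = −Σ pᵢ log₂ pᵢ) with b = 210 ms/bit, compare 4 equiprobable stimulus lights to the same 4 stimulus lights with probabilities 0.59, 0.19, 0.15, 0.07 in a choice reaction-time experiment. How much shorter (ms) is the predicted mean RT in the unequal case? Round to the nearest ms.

87 ms

Equiprobable entropy H₀ = log₂ 4 = 2.0000 bits.
Skewed entropy H = −Σ pᵢ log₂ pᵢ = 1.5834 bits.
ΔRT = b·(H₀ − H) = 210 × 0.4166 = 87.48 ms.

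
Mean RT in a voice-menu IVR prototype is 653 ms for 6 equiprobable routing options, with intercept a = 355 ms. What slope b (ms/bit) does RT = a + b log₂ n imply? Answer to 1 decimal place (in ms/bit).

115.3 ms/bit

b = (653 − 355) / log₂(6) = 298 / 2.5850 = 115.282 ms/bit.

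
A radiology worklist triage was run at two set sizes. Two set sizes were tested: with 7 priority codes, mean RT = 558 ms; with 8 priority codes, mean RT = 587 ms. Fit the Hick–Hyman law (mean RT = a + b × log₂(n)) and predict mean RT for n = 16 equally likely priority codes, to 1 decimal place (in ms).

With log₂ n on the abscissa the relation is linear; from the two conditions:
  b = (587 − 558) / (log₂ 8 − log₂ 7) = 29 / (3 − 2.8074) = 150.536 ms/bit
  a = 558 − 150.536 × 2.8074 = 135.392 ms
Then RT(16) = 135.392 + 150.536 × log₂ 16 = 135.392 + 150.536 × 4 ≈ 737.536 ms.

737.5 ms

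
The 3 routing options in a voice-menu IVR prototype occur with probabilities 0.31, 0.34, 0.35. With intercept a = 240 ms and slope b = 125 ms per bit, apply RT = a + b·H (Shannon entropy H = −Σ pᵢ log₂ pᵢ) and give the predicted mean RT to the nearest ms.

H = 0.31·log₂(1/0.31) + 0.34·log₂(1/0.34) + 0.35·log₂(1/0.35) = 1.5831 bits.
RT = 240 + 125 × 1.5831 = 437.88 ms.

438 ms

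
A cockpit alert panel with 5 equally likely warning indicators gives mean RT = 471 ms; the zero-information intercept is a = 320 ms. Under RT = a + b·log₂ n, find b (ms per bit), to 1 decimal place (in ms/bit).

65.0 ms/bit

log₂(5) = 2.3219 bits.
b = (RT − a)/log₂ n = (471 − 320) / 2.3219 = 65.032 ms/bit.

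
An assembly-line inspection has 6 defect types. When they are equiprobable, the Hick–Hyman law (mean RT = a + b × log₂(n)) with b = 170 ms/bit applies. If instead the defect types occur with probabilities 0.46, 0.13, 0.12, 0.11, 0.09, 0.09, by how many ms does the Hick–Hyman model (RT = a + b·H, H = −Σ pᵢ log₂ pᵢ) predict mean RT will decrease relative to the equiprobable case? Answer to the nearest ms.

Equiprobable entropy H₀ = log₂ 6 = 2.5850 bits.
Skewed entropy H = −Σ pᵢ log₂ pᵢ = 2.2406 bits.
ΔRT = b·(H₀ − H) = 170 × 0.3443 = 58.53 ms.

59 ms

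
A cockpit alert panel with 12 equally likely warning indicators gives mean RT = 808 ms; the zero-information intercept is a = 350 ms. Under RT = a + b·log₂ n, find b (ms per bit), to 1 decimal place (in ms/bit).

127.8 ms/bit

log₂(12) = 3.5850 bits.
b = (RT − a)/log₂ n = (808 − 350) / 3.5850 = 127.756 ms/bit.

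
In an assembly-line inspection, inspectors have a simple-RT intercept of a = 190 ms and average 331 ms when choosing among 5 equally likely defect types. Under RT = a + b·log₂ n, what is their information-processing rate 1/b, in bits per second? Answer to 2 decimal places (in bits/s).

Choice component = 331 − 190 = 141 ms over log₂(5) = 2.3219 bits.
b = 141 / 2.3219 = 60.725 ms/bit, so 1/b = 16.468 bits/s.

16.47 bits/s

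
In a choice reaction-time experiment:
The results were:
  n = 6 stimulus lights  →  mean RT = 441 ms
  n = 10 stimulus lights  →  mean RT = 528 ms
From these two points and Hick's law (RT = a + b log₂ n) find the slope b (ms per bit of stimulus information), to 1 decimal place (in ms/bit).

118.1 ms/bit

The slope on a log₂ axis is (528 − 441) / (3.3219 − 2.5850) = 118.052 ms/bit.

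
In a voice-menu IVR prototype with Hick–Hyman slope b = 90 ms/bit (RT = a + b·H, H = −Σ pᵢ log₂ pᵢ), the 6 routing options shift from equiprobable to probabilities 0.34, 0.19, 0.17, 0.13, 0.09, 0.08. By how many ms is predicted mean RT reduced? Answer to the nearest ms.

16 ms

Equiprobable entropy H₀ = log₂ 6 = 2.5850 bits.
Skewed entropy H = −Σ pᵢ log₂ pᵢ = 2.4058 bits.
ΔRT = b·(H₀ − H) = 90 × 0.1792 = 16.13 ms.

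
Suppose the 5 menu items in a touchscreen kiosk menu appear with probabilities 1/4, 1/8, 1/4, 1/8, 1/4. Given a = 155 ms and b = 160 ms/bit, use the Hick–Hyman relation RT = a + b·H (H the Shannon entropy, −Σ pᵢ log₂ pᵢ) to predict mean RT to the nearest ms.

H = −Σ pᵢ log₂ pᵢ = 0.25·2 + 0.125·3 + 0.25·2 + 0.125·3 + 0.25·2 = 2.250 bits.
RT = 155 + 160 × 2.250 = 515.00 ms.

515 ms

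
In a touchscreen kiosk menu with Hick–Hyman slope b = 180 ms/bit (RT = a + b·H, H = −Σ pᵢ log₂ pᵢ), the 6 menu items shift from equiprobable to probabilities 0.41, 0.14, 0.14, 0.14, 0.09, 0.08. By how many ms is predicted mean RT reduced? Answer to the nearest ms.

The RT saving is b·ΔH. Equiprobable H₀ = log₂(6) = 2.5850 bits; with the given probabilities H = 2.3229 bits.
b·(H₀ − H) = 180 × (2.5850 − 2.3229) = 47.18 ms.

47 ms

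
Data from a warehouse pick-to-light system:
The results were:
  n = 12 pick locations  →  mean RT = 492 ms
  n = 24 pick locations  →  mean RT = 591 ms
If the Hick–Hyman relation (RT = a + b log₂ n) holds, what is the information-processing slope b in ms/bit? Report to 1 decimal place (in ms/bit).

The slope on a log₂ axis is (591 − 492) / (4.5850 − 3.5850) = 99.000 ms/bit.

99.0 ms/bit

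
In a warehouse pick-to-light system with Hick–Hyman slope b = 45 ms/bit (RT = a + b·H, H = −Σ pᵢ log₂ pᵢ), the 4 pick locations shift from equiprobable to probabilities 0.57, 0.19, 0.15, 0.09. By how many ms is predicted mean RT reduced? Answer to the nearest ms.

16 ms

Equiprobable entropy H₀ = log₂ 4 = 2.0000 bits.
Skewed entropy H = −Σ pᵢ log₂ pᵢ = 1.6407 bits.
ΔRT = b·(H₀ − H) = 45 × 0.3593 = 16.17 ms.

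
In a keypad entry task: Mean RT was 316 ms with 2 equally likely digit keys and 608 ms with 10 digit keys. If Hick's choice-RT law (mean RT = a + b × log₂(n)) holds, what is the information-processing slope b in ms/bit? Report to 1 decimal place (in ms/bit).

125.8 ms/bit

The slope on a log₂ axis is (608 − 316) / (3.3219 − 1) = 125.758 ms/bit.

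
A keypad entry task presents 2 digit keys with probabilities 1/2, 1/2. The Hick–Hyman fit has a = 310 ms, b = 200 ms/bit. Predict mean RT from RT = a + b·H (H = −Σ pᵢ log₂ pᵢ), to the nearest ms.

Each term −pᵢ log₂ pᵢ: 0.5·1 + 0.5·1; summed, H = 1.000 bits.
Mean RT = a + bH = 310 + 200·1.000 = 510.00 ms.

510 ms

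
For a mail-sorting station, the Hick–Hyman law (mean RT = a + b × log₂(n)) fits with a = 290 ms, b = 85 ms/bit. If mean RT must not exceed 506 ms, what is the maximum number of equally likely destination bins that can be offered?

5

Set 290 + 85·log₂ n ≤ 506 → log₂ n ≤ (506 − 290)/85 = 2.5412.
So n ≤ 2^2.5412 = 5.821; the largest integer n is 5.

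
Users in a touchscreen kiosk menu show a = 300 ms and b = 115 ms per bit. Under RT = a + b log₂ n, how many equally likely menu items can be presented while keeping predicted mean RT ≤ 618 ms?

6

115·log₂ n ≤ 618 − 300 = 318, giving log₂ n ≤ 2.7652 and n ≤ 6.799. The largest whole number is 6.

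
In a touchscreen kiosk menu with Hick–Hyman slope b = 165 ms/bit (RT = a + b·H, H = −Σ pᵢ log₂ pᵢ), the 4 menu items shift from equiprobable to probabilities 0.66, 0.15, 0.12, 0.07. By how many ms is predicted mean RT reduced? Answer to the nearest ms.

The RT saving is b·ΔH. Equiprobable H₀ = log₂(4) = 2.0000 bits; with the given probabilities H = 1.4418 bits.
b·(H₀ − H) = 165 × (2.0000 − 1.4418) = 92.10 ms.

92 ms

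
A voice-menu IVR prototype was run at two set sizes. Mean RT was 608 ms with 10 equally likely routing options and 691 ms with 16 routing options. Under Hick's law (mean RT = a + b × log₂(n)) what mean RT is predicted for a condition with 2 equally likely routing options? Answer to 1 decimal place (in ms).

Solve the two-equation system in a and b:
  b = (691 − 608) / (log₂ 16 − log₂ 10) = 83 / (4 − 3.3219) = 122.406 ms/bit
  a = 608 − 122.406 × 3.3219 = 201.376 ms
Then RT(2) = 201.376 + 122.406 × log₂ 2 = 201.376 + 122.406 × 1 ≈ 323.782 ms.

323.8 ms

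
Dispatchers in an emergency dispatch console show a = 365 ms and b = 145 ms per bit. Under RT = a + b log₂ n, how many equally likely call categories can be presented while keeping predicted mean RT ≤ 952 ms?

Set 365 + 145·log₂ n ≤ 952 → log₂ n ≤ (952 − 365)/145 = 4.0483.
So n ≤ 2^4.0483 = 16.544; the largest integer n is 16.

16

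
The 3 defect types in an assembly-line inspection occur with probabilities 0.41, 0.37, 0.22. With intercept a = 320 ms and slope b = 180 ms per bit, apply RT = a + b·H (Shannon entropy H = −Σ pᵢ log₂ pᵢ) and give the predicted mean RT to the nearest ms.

H = 0.41·log₂(1/0.41) + 0.37·log₂(1/0.37) + 0.22·log₂(1/0.22) = 1.5387 bits.
RT = 320 + 180 × 1.5387 = 596.96 ms.

597 ms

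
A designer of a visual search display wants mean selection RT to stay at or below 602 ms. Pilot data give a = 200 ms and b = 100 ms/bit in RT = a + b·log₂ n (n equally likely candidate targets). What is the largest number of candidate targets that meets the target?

16

Information budget: (602 − 200)/100 = 4.0200 bits, so n ≤ 2^4.0200 = 16.223 → at most 16.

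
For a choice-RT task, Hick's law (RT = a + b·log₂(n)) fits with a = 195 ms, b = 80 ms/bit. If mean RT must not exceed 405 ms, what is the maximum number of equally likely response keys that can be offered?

6

Information budget: (405 − 195)/80 = 2.6250 bits, so n ≤ 2^2.6250 = 6.169 → at most 6.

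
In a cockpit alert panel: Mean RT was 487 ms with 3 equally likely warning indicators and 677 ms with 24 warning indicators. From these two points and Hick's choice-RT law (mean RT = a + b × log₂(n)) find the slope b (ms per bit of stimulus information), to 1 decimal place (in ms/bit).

63.3 ms/bit

The slope on a log₂ axis is (677 − 487) / (4.5850 − 1.5850) = 63.333 ms/bit.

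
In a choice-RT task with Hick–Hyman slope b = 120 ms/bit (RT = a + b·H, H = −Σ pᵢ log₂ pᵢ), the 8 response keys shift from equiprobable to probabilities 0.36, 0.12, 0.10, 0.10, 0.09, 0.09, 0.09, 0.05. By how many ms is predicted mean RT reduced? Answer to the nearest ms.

34 ms

The RT saving is b·ΔH. Equiprobable H₀ = log₂(8) = 3.0000 bits; with the given probabilities H = 2.7161 bits.
b·(H₀ − H) = 120 × (3.0000 − 2.7161) = 34.06 ms.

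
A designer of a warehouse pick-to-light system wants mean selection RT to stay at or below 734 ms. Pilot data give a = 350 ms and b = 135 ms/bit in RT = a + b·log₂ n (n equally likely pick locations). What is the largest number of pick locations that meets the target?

Information budget: (734 − 350)/135 = 2.8444 bits, so n ≤ 2^2.8444 = 7.182 → at most 7.

7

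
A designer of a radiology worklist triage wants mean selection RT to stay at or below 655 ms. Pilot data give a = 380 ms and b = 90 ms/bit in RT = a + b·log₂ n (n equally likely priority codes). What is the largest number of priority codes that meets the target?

8

Set 380 + 90·log₂ n ≤ 655 → log₂ n ≤ (655 − 380)/90 = 3.0556.
So n ≤ 2^3.0556 = 8.314; the largest integer n is 8.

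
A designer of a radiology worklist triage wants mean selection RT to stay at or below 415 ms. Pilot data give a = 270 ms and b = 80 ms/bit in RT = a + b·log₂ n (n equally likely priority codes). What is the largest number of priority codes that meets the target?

3

Information budget: (415 − 270)/80 = 1.8125 bits, so n ≤ 2^1.8125 = 3.513 → at most 3.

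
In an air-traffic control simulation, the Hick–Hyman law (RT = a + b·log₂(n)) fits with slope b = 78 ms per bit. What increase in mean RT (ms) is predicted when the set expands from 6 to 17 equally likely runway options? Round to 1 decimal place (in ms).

The intercept a cancels: ΔRT = b·(log₂ n₂ − log₂ n₁) = b·log₂(n₂/n₁).
log₂(17) − log₂(6) = 4.0875 − 2.5850 = 1.5025.
ΔRT = 78 × 1.5025 = 117.195 ms.

117.2 ms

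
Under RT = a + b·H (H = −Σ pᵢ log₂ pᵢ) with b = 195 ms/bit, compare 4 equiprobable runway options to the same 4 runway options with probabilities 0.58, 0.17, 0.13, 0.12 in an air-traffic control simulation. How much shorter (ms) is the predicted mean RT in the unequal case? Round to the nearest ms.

70 ms

The RT saving is b·ΔH. Equiprobable H₀ = log₂(4) = 2.0000 bits; with the given probabilities H = 1.6401 bits.
b·(H₀ − H) = 195 × (2.0000 − 1.6401) = 70.18 ms.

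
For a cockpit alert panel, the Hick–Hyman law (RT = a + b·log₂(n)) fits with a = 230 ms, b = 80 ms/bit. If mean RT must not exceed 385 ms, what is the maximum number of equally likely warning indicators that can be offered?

Set 230 + 80·log₂ n ≤ 385 → log₂ n ≤ (385 − 230)/80 = 1.9375.
So n ≤ 2^1.9375 = 3.830; the largest integer n is 3.

3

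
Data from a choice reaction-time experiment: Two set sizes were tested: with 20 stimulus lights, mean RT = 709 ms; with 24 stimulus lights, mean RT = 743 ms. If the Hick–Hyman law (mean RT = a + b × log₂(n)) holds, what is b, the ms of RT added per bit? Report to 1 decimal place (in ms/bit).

129.3 ms/bit

Slope: b = (743 − 709) / (log₂ 24 − log₂ 20) = 34/0.2630 = 129.261 ms/bit.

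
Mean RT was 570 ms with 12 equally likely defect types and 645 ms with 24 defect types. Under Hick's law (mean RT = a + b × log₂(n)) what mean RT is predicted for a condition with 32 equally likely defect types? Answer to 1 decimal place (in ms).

676.1 ms

With log₂ n on the abscissa the relation is linear; from the two conditions:
  b = (645 − 570) / (log₂ 24 − log₂ 12) = 75 / (4.5850 − 3.5850) = 75.000 ms/bit
  a = 570 − 75.000 × 3.5850 = 301.128 ms
Then RT(32) = 301.128 + 75.000 × log₂ 32 = 301.128 + 75.000 × 5 ≈ 676.128 ms.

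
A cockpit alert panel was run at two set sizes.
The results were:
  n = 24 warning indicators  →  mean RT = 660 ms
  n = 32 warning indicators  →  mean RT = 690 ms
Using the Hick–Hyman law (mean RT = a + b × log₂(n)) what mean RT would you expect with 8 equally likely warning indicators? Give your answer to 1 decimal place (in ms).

545.4 ms

With log₂ n on the abscissa the relation is linear; from the two conditions:
  b = (690 − 660) / (log₂ 32 − log₂ 24) = 30 / (5 − 4.5850) = 72.283 ms/bit
  a = 660 − 72.283 × 4.5850 = 328.587 ms
Then RT(8) = 328.587 + 72.283 × log₂ 8 = 328.587 + 72.283 × 3 ≈ 545.435 ms.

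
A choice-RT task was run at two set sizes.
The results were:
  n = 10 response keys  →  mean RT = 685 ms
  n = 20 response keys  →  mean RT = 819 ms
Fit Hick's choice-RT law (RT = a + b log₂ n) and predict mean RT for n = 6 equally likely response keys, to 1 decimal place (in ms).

586.2 ms

With log₂ n on the abscissa the relation is linear; from the two conditions:
  b = (819 − 685) / (log₂ 20 − log₂ 10) = 134 / (4.3219 − 3.3219) = 134.000 ms/bit
  a = 685 − 134.000 × 3.3219 = 239.862 ms
Then RT(6) = 239.862 + 134.000 × log₂ 6 = 239.862 + 134.000 × 2.5850 ≈ 586.247 ms.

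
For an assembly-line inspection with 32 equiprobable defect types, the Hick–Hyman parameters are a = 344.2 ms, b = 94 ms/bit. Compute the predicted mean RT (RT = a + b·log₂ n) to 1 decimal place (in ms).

log₂(32) = 5 bits, so RT = 344.2 + 94 × 5 ≈ 814.200 ms.

814.2 ms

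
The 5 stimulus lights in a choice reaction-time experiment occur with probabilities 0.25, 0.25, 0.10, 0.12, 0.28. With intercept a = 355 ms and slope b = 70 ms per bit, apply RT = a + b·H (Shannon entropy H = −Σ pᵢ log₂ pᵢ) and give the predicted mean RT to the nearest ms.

Entropy contributions −pᵢ log₂ pᵢ: 0.5000, 0.5000, 0.3322, 0.3671, 0.5142; sum H = 2.2135 bits.
RT = a + bH = 355 + 70·2.2135 = 509.94 ms.

510 ms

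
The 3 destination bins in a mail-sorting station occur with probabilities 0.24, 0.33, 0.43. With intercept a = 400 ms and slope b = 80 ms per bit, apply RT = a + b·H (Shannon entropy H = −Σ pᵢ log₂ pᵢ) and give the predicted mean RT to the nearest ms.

524 ms

H = 0.24·log₂(1/0.24) + 0.33·log₂(1/0.33) + 0.43·log₂(1/0.43) = 1.5455 bits.
RT = 400 + 80 × 1.5455 = 523.64 ms.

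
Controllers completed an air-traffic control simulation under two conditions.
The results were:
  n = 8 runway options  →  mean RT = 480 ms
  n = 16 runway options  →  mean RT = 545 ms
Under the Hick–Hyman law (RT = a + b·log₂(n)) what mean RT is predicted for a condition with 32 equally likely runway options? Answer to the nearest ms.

With log₂ n on the abscissa the relation is linear; from the two conditions:
  b = (545 − 480) / (log₂ 16 − log₂ 8) = 65 / (4 − 3) = 65 ms/bit
  a = 480 − 65 × 3 = 285 ms
Then RT(32) = 285 + 65 × log₂ 32 = 285 + 65 × 5 ≈ 610.000 ms.

610 ms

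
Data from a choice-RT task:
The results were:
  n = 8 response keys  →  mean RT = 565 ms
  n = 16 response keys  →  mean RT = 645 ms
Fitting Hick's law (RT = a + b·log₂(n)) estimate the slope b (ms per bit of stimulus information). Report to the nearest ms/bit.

The slope on a log₂ axis is (645 − 565) / (4 − 3) = 80 ms/bit.

80 ms/bit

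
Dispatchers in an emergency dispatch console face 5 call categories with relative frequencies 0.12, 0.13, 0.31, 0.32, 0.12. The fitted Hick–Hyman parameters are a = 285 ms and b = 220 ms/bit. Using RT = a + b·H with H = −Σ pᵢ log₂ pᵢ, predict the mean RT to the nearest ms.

762 ms

H = 0.12·log₂(1/0.12) + 0.13·log₂(1/0.13) + 0.31·log₂(1/0.31) + 0.32·log₂(1/0.32) + 0.12·log₂(1/0.12) = 2.1666 bits.
RT = 285 + 220 × 2.1666 = 761.65 ms.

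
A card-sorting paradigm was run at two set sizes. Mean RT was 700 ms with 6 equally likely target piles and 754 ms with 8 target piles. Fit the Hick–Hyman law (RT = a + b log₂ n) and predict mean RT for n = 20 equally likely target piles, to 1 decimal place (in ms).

With log₂ n on the abscissa the relation is linear; from the two conditions:
  b = (754 − 700) / (log₂ 8 − log₂ 6) = 54 / (3 − 2.5850) = 130.109 ms/bit
  a = 700 − 130.109 × 2.5850 = 363.674 ms
Then RT(20) = 363.674 + 130.109 × log₂ 20 = 363.674 + 130.109 × 4.3219 ≈ 925.994 ms.

926.0 ms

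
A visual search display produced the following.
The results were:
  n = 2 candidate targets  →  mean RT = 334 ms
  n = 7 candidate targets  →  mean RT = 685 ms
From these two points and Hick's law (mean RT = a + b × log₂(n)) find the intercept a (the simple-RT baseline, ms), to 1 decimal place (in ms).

139.8 ms

b = (RT₂ − RT₁)/(log₂ n₂ − log₂ n₁) = (685 − 334)/(2.8074 − 1) = 194.206 ms/bit.
a = RT₁ − b·log₂ n₁ = 334 − 194.206 × 1 = 139.794 ms.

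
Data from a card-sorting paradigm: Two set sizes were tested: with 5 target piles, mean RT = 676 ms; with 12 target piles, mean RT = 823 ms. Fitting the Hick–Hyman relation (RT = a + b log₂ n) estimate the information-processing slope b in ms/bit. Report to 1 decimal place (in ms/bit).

116.4 ms/bit

The slope on a log₂ axis is (823 − 676) / (3.5850 − 2.3219) = 116.386 ms/bit.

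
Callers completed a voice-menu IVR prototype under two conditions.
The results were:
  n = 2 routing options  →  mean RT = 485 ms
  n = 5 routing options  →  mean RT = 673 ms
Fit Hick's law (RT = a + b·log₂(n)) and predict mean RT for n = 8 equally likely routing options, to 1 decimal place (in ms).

769.4 ms

RT is linear in log₂ n, so two points fix the line:
  b = (673 − 485) / (log₂ 5 − log₂ 2) = 188 / (2.3219 − 1) = 142.217 ms/bit
  a = 485 − 142.217 × 1 = 342.783 ms
Then RT(8) = 342.783 + 142.217 × log₂ 8 = 342.783 + 142.217 × 3 ≈ 769.433 ms.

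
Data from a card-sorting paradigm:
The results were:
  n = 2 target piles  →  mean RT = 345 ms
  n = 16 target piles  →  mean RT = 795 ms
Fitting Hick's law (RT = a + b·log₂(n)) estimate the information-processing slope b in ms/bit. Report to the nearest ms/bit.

150 ms/bit

The slope on a log₂ axis is (795 − 345) / (4 − 1) = 150 ms/bit.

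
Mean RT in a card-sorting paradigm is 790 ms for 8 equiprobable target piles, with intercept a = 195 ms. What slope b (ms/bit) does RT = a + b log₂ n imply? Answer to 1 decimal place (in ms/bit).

log₂(8) = 3 bits.
b = (RT − a)/log₂ n = (790 − 195) / 3 = 198.333 ms/bit.

198.3 ms/bit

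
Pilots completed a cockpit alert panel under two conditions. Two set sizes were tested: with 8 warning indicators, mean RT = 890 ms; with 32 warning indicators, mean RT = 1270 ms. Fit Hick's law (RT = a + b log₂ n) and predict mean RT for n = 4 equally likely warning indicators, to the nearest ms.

700 ms

Fit slope and intercept:
  b = (1270 − 890) / (log₂ 32 − log₂ 8) = 380 / (5 − 3) = 190 ms/bit
  a = 890 − 190 × 3 = 320 ms
Then RT(4) = 320 + 190 × log₂ 4 = 320 + 190 × 2 ≈ 700.000 ms.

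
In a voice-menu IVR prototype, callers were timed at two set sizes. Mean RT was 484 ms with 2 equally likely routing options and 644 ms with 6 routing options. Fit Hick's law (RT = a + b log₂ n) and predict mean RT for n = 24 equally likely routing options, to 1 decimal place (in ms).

RT is linear in log₂ n, so two points fix the line:
  b = (644 − 484) / (log₂ 6 − log₂ 2) = 160 / (2.5850 − 1) = 100.949 ms/bit
  a = 484 − 100.949 × 1 = 383.051 ms
Then RT(24) = 383.051 + 100.949 × log₂ 24 = 383.051 + 100.949 × 4.5850 ≈ 845.898 ms.

845.9 ms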